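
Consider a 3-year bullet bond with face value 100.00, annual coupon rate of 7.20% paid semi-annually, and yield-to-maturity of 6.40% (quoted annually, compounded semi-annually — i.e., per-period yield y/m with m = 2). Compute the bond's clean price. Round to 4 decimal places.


Answer: Price = 102.1526

Derivation:
Coupon per period c = face * coupon_rate / m = 3.600000
Periods per year m = 2; per-period yield y/m = 0.032000
Number of cashflows N = 6
Cashflows (t years, CF_t, discount factor 1/(1+y/m)^(m*t), PV):
  t = 0.5000: CF_t = 3.600000, DF = 0.968992, PV = 3.488372
  t = 1.0000: CF_t = 3.600000, DF = 0.938946, PV = 3.380206
  t = 1.5000: CF_t = 3.600000, DF = 0.909831, PV = 3.275393
  t = 2.0000: CF_t = 3.600000, DF = 0.881620, PV = 3.173830
  t = 2.5000: CF_t = 3.600000, DF = 0.854283, PV = 3.075417
  t = 3.0000: CF_t = 103.600000, DF = 0.827793, PV = 85.759368
Price P = sum_t PV_t = 102.152586


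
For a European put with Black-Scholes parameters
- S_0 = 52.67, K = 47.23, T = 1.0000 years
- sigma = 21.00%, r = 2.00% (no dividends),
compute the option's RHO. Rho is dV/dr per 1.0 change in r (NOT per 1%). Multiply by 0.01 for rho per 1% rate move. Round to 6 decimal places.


Answer: Rho = -14.131392

Derivation:
d1 = 0.7193654742; d2 = 0.5093654742
phi(d1) = 0.3079918751; exp(-qT) = 1.0000000000; exp(-rT) = 0.9801986733
N(-d2) = 0.3052480361
Rho = -K*T*exp(-rT)*N(-d2) = -47.2300 * 1.0000 * 0.9801986733 * 0.3052480361 = -14.131392


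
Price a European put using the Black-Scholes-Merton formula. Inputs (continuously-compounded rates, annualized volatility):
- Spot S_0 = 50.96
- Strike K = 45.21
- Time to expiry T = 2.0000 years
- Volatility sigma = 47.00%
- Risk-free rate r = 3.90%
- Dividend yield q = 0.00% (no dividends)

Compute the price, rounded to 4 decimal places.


Answer: Price = 8.0161

Derivation:
d1 = (ln(S/K) + (r - q + 0.5*sigma^2) * T) / (sigma * sqrt(T)) = 0.62981055
d2 = d1 - sigma * sqrt(T) = -0.03486983
exp(-rT) = 0.92496443; exp(-qT) = 1.00000000
P = K * exp(-rT) * N(-d2) - S_0 * exp(-qT) * N(-d1)
N(-d1) = 0.26440927; N(-d2) = 0.51390823
P = 45.2100 * 0.92496443 * 0.51390823 - 50.9600 * 1.00000000 * 0.26440927 = 8.0161


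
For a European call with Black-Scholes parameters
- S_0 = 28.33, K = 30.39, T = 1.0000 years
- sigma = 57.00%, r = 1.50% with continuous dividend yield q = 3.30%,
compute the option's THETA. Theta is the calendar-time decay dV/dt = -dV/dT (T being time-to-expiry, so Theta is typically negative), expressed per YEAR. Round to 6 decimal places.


d1 = 0.1302766788; d2 = -0.4397233212
phi(d1) = 0.3955711774; exp(-qT) = 0.9675385596; exp(-rT) = 0.9851119396
Theta = -S*exp(-qT)*phi(d1)*sigma/(2*sqrt(T)) - r*K*exp(-rT)*N(d2) + q*S*exp(-qT)*N(d1)
N(d1) = 0.5518262348; N(d2) = 0.3300687548; sqrt(T) = 1.0000000000
Term 1 = -28.3300 * 0.9675385596 * 0.3955711774 * 0.5700 / (2 * 1.0000000000) = -3.0901841213
Term 2 = -0.0150 * 30.3900 * 0.9851119396 * 0.3300687548 = -0.1482217569
Term 3 = 0.0330 * 28.3300 * 0.9675385596 * 0.5518262348 = 0.4991500745
Theta = -3.0901841213 + (-0.1482217569) + (0.4991500745) = -2.739256

Answer: Theta = -2.739256


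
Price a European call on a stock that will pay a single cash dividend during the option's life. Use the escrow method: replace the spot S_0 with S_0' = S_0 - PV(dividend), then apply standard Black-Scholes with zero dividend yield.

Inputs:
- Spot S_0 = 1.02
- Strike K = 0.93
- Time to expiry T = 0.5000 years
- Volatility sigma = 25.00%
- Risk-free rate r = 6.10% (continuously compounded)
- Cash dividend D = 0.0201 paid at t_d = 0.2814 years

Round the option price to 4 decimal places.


PV(D) = D * exp(-r * t_d) = 0.0201 * 0.98298109 = 0.01975792
S_0' = S_0 - PV(D) = 1.0200 - 0.01975792 = 1.00024208
d1 = (ln(S_0'/K) + (r + sigma^2/2)*T) / (sigma*sqrt(T)) = 0.67281348
d2 = d1 - sigma*sqrt(T) = 0.49603679
exp(-rT) = 0.96996043
N(d1) = 0.74946702; N(d2) = 0.69006577
C = S_0' * N(d1) - K * exp(-rT) * N(d2) = 1.00024208 * 0.74946702 - 0.9300 * 0.96996043 * 0.69006577 = 0.1272

Answer: Price = 0.1272


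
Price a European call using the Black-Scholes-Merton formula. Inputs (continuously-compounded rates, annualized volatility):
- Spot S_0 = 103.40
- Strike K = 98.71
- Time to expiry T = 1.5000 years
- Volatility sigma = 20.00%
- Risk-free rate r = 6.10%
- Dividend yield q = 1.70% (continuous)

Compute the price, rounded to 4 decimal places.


Answer: Price = 15.6187

Derivation:
d1 = (ln(S/K) + (r - q + 0.5*sigma^2) * T) / (sigma * sqrt(T)) = 0.58142192
d2 = d1 - sigma * sqrt(T) = 0.33647295
exp(-rT) = 0.91256132; exp(-qT) = 0.97482238
C = S_0 * exp(-qT) * N(d1) - K * exp(-rT) * N(d2)
N(d1) = 0.71952194; N(d2) = 0.63174288
C = 103.4000 * 0.97482238 * 0.71952194 - 98.7100 * 0.91256132 * 0.63174288 = 15.6187


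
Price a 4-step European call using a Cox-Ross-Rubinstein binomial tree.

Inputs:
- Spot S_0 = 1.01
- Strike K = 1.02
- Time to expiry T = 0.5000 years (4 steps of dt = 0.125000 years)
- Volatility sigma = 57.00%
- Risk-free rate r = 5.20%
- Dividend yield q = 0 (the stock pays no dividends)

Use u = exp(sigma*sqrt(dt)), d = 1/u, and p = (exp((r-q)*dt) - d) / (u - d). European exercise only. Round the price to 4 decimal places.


dt = T/N = 0.125000
u = exp(sigma*sqrt(dt)) = 1.223267; d = 1/u = 0.817483
p = (exp((r-q)*dt) - d) / (u - d) = 0.465859
Discount per step: exp(-r*dt) = 0.993521
Stock lattice S(k, i) with i counting down-moves:
  k=0: S(0,0) = 1.0100
  k=1: S(1,0) = 1.2355; S(1,1) = 0.8257
  k=2: S(2,0) = 1.5113; S(2,1) = 1.0100; S(2,2) = 0.6750
  k=3: S(3,0) = 1.8488; S(3,1) = 1.2355; S(3,2) = 0.8257; S(3,3) = 0.5518
  k=4: S(4,0) = 2.2616; S(4,1) = 1.5113; S(4,2) = 1.0100; S(4,3) = 0.6750; S(4,4) = 0.4511
Terminal payoffs V(N, i) = max(S_T - K, 0):
  V(4,0) = 1.241554; V(4,1) = 0.491347; V(4,2) = 0.000000; V(4,3) = 0.000000; V(4,4) = 0.000000
Backward induction: V(k, i) = exp(-r*dt) * [p * V(k+1, i) + (1-p) * V(k+1, i+1)].
  V(3,0) = exp(-r*dt) * [p*1.241554 + (1-p)*0.491347] = 0.835390
  V(3,1) = exp(-r*dt) * [p*0.491347 + (1-p)*0.000000] = 0.227415
  V(3,2) = exp(-r*dt) * [p*0.000000 + (1-p)*0.000000] = 0.000000
  V(3,3) = exp(-r*dt) * [p*0.000000 + (1-p)*0.000000] = 0.000000
  V(2,0) = exp(-r*dt) * [p*0.835390 + (1-p)*0.227415] = 0.507337
  V(2,1) = exp(-r*dt) * [p*0.227415 + (1-p)*0.000000] = 0.105257
  V(2,2) = exp(-r*dt) * [p*0.000000 + (1-p)*0.000000] = 0.000000
  V(1,0) = exp(-r*dt) * [p*0.507337 + (1-p)*0.105257] = 0.290674
  V(1,1) = exp(-r*dt) * [p*0.105257 + (1-p)*0.000000] = 0.048717
  V(0,0) = exp(-r*dt) * [p*0.290674 + (1-p)*0.048717] = 0.160389

Answer: Price = V(0,0) = 0.1604


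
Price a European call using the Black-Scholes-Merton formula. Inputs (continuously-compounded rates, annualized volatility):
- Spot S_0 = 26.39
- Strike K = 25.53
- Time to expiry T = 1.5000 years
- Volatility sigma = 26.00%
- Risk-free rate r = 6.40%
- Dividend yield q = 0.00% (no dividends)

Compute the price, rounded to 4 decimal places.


d1 = (ln(S/K) + (r - q + 0.5*sigma^2) * T) / (sigma * sqrt(T)) = 0.56473589
d2 = d1 - sigma * sqrt(T) = 0.24630222
exp(-rT) = 0.90846402; exp(-qT) = 1.00000000
C = S_0 * exp(-qT) * N(d1) - K * exp(-rT) * N(d2)
N(d1) = 0.71387329; N(d2) = 0.59727585
C = 26.3900 * 1.00000000 * 0.71387329 - 25.5300 * 0.90846402 * 0.59727585 = 4.9864

Answer: Price = 4.9864


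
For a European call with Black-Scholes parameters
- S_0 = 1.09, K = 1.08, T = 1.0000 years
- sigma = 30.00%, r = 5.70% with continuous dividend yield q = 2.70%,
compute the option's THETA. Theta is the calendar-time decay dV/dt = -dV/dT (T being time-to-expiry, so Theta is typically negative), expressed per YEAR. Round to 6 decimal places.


d1 = 0.2807221837; d2 = -0.0192778163
phi(d1) = 0.3835286304; exp(-qT) = 0.9733612415; exp(-rT) = 0.9445940694
Theta = -S*exp(-qT)*phi(d1)*sigma/(2*sqrt(T)) - r*K*exp(-rT)*N(d2) + q*S*exp(-qT)*N(d1)
N(d1) = 0.6105382537; N(d2) = 0.4923097403; sqrt(T) = 1.0000000000
Term 1 = -1.0900 * 0.9733612415 * 0.3835286304 * 0.3000 / (2 * 1.0000000000) = -0.0610364963
Term 2 = -0.0570 * 1.0800 * 0.9445940694 * 0.4923097403 = -0.0286274229
Term 3 = 0.0270 * 1.0900 * 0.9733612415 * 0.6105382537 = 0.0174894918
Theta = -0.0610364963 + (-0.0286274229) + (0.0174894918) = -0.072174

Answer: Theta = -0.072174


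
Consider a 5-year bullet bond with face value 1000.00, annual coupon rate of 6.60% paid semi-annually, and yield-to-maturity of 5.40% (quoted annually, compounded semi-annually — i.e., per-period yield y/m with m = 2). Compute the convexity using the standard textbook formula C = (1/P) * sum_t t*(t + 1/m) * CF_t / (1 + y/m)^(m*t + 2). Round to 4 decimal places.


Answer: Convexity = 21.6536

Derivation:
Coupon per period c = face * coupon_rate / m = 33.000000
Periods per year m = 2; per-period yield y/m = 0.027000
Number of cashflows N = 10
Cashflows (t years, CF_t, discount factor 1/(1+y/m)^(m*t), PV):
  t = 0.5000: CF_t = 33.000000, DF = 0.973710, PV = 32.132425
  t = 1.0000: CF_t = 33.000000, DF = 0.948111, PV = 31.287658
  t = 1.5000: CF_t = 33.000000, DF = 0.923185, PV = 30.465100
  t = 2.0000: CF_t = 33.000000, DF = 0.898914, PV = 29.664168
  t = 2.5000: CF_t = 33.000000, DF = 0.875282, PV = 28.884292
  t = 3.0000: CF_t = 33.000000, DF = 0.852270, PV = 28.124919
  t = 3.5000: CF_t = 33.000000, DF = 0.829864, PV = 27.385510
  t = 4.0000: CF_t = 33.000000, DF = 0.808047, PV = 26.665541
  t = 4.5000: CF_t = 33.000000, DF = 0.786803, PV = 25.964499
  t = 5.0000: CF_t = 1033.000000, DF = 0.766118, PV = 791.399708
Price P = sum_t PV_t = 1051.973818
Convexity numerator sum_t t*(t + 1/m) * CF_t / (1+y/m)^(m*t + 2):
  t = 0.5000: term = 15.232550
  t = 1.0000: term = 44.496251
  t = 1.5000: term = 86.652875
  t = 2.0000: term = 140.624594
  t = 2.5000: term = 205.391326
  t = 3.0000: term = 279.988175
  t = 3.5000: term = 363.502986
  t = 4.0000: term = 455.073985
  t = 4.5000: term = 553.887518
  t = 5.0000: term = 20634.202684
Convexity = (1/P) * sum = 22779.052945 / 1051.973818 = 21.653631


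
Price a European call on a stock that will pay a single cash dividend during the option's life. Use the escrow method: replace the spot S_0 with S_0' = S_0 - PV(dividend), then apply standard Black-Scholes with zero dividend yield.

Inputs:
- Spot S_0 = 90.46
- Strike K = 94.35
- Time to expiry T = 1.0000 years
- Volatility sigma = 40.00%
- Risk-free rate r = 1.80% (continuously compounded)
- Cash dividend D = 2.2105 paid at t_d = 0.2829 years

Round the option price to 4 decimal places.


PV(D) = D * exp(-r * t_d) = 2.2105 * 0.99492074 = 2.19927230
S_0' = S_0 - PV(D) = 90.4600 - 2.19927230 = 88.26072770
d1 = (ln(S_0'/K) + (r + sigma^2/2)*T) / (sigma*sqrt(T)) = 0.07820994
d2 = d1 - sigma*sqrt(T) = -0.32179006
exp(-rT) = 0.98216103
N(d1) = 0.53116947; N(d2) = 0.37380587
C = S_0' * N(d1) - K * exp(-rT) * N(d2) = 88.26072770 * 0.53116947 - 94.3500 * 0.98216103 * 0.37380587 = 12.2420

Answer: Price = 12.2420


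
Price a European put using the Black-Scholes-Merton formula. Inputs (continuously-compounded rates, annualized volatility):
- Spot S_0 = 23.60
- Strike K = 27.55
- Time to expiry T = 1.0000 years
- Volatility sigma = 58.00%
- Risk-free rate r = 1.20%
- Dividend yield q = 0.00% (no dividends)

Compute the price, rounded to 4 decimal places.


Answer: Price = 7.7785

Derivation:
d1 = (ln(S/K) + (r - q + 0.5*sigma^2) * T) / (sigma * sqrt(T)) = 0.04386927
d2 = d1 - sigma * sqrt(T) = -0.53613073
exp(-rT) = 0.98807171; exp(-qT) = 1.00000000
P = K * exp(-rT) * N(-d2) - S_0 * exp(-qT) * N(-d1)
N(-d1) = 0.48250431; N(-d2) = 0.70406590
P = 27.5500 * 0.98807171 * 0.70406590 - 23.6000 * 1.00000000 * 0.48250431 = 7.7785


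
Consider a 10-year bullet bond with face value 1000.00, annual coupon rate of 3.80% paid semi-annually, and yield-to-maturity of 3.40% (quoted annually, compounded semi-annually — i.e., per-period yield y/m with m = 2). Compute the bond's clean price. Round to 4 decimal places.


Coupon per period c = face * coupon_rate / m = 19.000000
Periods per year m = 2; per-period yield y/m = 0.017000
Number of cashflows N = 20
Cashflows (t years, CF_t, discount factor 1/(1+y/m)^(m*t), PV):
  t = 0.5000: CF_t = 19.000000, DF = 0.983284, PV = 18.682399
  t = 1.0000: CF_t = 19.000000, DF = 0.966848, PV = 18.370107
  t = 1.5000: CF_t = 19.000000, DF = 0.950686, PV = 18.063036
  t = 2.0000: CF_t = 19.000000, DF = 0.934795, PV = 17.761097
  t = 2.5000: CF_t = 19.000000, DF = 0.919169, PV = 17.464206
  t = 3.0000: CF_t = 19.000000, DF = 0.903804, PV = 17.172277
  t = 3.5000: CF_t = 19.000000, DF = 0.888696, PV = 16.885228
  t = 4.0000: CF_t = 19.000000, DF = 0.873841, PV = 16.602977
  t = 4.5000: CF_t = 19.000000, DF = 0.859234, PV = 16.325445
  t = 5.0000: CF_t = 19.000000, DF = 0.844871, PV = 16.052551
  t = 5.5000: CF_t = 19.000000, DF = 0.830748, PV = 15.784220
  t = 6.0000: CF_t = 19.000000, DF = 0.816862, PV = 15.520373
  t = 6.5000: CF_t = 19.000000, DF = 0.803207, PV = 15.260937
  t = 7.0000: CF_t = 19.000000, DF = 0.789781, PV = 15.005838
  t = 7.5000: CF_t = 19.000000, DF = 0.776579, PV = 14.755003
  t = 8.0000: CF_t = 19.000000, DF = 0.763598, PV = 14.508361
  t = 8.5000: CF_t = 19.000000, DF = 0.750834, PV = 14.265842
  t = 9.0000: CF_t = 19.000000, DF = 0.738283, PV = 14.027376
  t = 9.5000: CF_t = 19.000000, DF = 0.725942, PV = 13.792897
  t = 10.0000: CF_t = 1019.000000, DF = 0.713807, PV = 727.369566
Price P = sum_t PV_t = 1033.669738

Answer: Price = 1033.6697


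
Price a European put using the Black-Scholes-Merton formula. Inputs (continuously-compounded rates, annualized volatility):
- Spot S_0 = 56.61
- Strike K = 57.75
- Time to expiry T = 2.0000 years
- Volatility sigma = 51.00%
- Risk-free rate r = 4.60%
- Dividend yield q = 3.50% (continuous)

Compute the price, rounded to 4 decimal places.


d1 = (ln(S/K) + (r - q + 0.5*sigma^2) * T) / (sigma * sqrt(T)) = 0.36348380
d2 = d1 - sigma * sqrt(T) = -0.35776511
exp(-rT) = 0.91210515; exp(-qT) = 0.93239382
P = K * exp(-rT) * N(-d2) - S_0 * exp(-qT) * N(-d1)
N(-d1) = 0.35812176; N(-d2) = 0.63974045
P = 57.7500 * 0.91210515 * 0.63974045 - 56.6100 * 0.93239382 * 0.35812176 = 14.7951

Answer: Price = 14.7951


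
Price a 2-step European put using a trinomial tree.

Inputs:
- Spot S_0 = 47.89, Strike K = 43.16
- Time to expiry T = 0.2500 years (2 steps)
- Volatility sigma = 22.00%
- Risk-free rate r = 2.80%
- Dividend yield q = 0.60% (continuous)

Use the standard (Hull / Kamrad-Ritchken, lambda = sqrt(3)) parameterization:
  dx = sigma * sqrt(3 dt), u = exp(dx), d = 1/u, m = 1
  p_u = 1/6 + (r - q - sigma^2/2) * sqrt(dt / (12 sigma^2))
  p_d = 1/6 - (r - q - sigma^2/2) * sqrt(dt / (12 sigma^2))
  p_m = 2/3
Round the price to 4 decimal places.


dt = T/N = 0.125000; dx = sigma*sqrt(3*dt) = 0.134722
u = exp(dx) = 1.144219; d = 1/u = 0.873959
p_u = 0.165646, p_m = 0.666667, p_d = 0.167687
Discount per step: exp(-r*dt) = 0.996506
Stock lattice S(k, j) with j the centered position index:
  k=0: S(0,+0) = 47.8900
  k=1: S(1,-1) = 41.8539; S(1,+0) = 47.8900; S(1,+1) = 54.7966
  k=2: S(2,-2) = 36.5786; S(2,-1) = 41.8539; S(2,+0) = 47.8900; S(2,+1) = 54.7966; S(2,+2) = 62.6993
Terminal payoffs V(N, j) = max(K - S_T, 0):
  V(2,-2) = 6.581419; V(2,-1) = 1.306109; V(2,+0) = 0.000000; V(2,+1) = 0.000000; V(2,+2) = 0.000000
Backward induction: V(k, j) = exp(-r*dt) * [p_u * V(k+1, j+1) + p_m * V(k+1, j) + p_d * V(k+1, j-1)]
  V(1,-1) = exp(-r*dt) * [p_u*0.000000 + p_m*1.306109 + p_d*6.581419] = 1.967461
  V(1,+0) = exp(-r*dt) * [p_u*0.000000 + p_m*0.000000 + p_d*1.306109] = 0.218253
  V(1,+1) = exp(-r*dt) * [p_u*0.000000 + p_m*0.000000 + p_d*0.000000] = 0.000000
  V(0,+0) = exp(-r*dt) * [p_u*0.000000 + p_m*0.218253 + p_d*1.967461] = 0.473759

Answer: Price = V(0,0) = 0.4738


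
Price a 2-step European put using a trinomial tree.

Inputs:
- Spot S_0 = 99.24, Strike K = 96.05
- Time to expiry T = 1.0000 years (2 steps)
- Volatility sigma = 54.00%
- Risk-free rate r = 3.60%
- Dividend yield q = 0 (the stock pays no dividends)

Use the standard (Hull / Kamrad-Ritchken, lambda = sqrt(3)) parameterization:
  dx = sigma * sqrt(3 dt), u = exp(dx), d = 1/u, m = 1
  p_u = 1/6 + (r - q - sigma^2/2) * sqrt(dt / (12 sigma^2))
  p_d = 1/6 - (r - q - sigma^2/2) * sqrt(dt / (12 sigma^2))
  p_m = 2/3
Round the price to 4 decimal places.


dt = T/N = 0.500000; dx = sigma*sqrt(3*dt) = 0.661362
u = exp(dx) = 1.937430; d = 1/u = 0.516148
p_u = 0.125161, p_m = 0.666667, p_d = 0.208172
Discount per step: exp(-r*dt) = 0.982161
Stock lattice S(k, j) with j the centered position index:
  k=0: S(0,+0) = 99.2400
  k=1: S(1,-1) = 51.2225; S(1,+0) = 99.2400; S(1,+1) = 192.2705
  k=2: S(2,-2) = 26.4384; S(2,-1) = 51.2225; S(2,+0) = 99.2400; S(2,+1) = 192.2705; S(2,+2) = 372.5106
Terminal payoffs V(N, j) = max(K - S_T, 0):
  V(2,-2) = 69.611621; V(2,-1) = 44.827498; V(2,+0) = 0.000000; V(2,+1) = 0.000000; V(2,+2) = 0.000000
Backward induction: V(k, j) = exp(-r*dt) * [p_u * V(k+1, j+1) + p_m * V(k+1, j) + p_d * V(k+1, j-1)]
  V(1,-1) = exp(-r*dt) * [p_u*0.000000 + p_m*44.827498 + p_d*69.611621] = 43.584557
  V(1,+0) = exp(-r*dt) * [p_u*0.000000 + p_m*0.000000 + p_d*44.827498] = 9.165356
  V(1,+1) = exp(-r*dt) * [p_u*0.000000 + p_m*0.000000 + p_d*0.000000] = 0.000000
  V(0,+0) = exp(-r*dt) * [p_u*0.000000 + p_m*9.165356 + p_d*43.584557] = 14.912463

Answer: Price = V(0,0) = 14.9125


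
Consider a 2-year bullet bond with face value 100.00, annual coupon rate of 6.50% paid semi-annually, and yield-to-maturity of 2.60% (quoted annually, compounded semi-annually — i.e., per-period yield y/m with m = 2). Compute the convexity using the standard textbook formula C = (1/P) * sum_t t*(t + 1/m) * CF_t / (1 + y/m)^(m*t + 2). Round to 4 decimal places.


Coupon per period c = face * coupon_rate / m = 3.250000
Periods per year m = 2; per-period yield y/m = 0.013000
Number of cashflows N = 4
Cashflows (t years, CF_t, discount factor 1/(1+y/m)^(m*t), PV):
  t = 0.5000: CF_t = 3.250000, DF = 0.987167, PV = 3.208292
  t = 1.0000: CF_t = 3.250000, DF = 0.974498, PV = 3.167120
  t = 1.5000: CF_t = 3.250000, DF = 0.961992, PV = 3.126475
  t = 2.0000: CF_t = 103.250000, DF = 0.949647, PV = 98.051057
Price P = sum_t PV_t = 107.552944
Convexity numerator sum_t t*(t + 1/m) * CF_t / (1+y/m)^(m*t + 2):
  t = 0.5000: term = 1.563238
  t = 1.0000: term = 4.629529
  t = 1.5000: term = 9.140236
  t = 2.0000: term = 477.752967
Convexity = (1/P) * sum = 493.085969 / 107.552944 = 4.584588

Answer: Convexity = 4.5846


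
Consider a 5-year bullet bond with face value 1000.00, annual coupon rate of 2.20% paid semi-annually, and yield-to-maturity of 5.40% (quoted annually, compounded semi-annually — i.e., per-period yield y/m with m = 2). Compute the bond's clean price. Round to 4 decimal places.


Coupon per period c = face * coupon_rate / m = 11.000000
Periods per year m = 2; per-period yield y/m = 0.027000
Number of cashflows N = 10
Cashflows (t years, CF_t, discount factor 1/(1+y/m)^(m*t), PV):
  t = 0.5000: CF_t = 11.000000, DF = 0.973710, PV = 10.710808
  t = 1.0000: CF_t = 11.000000, DF = 0.948111, PV = 10.429219
  t = 1.5000: CF_t = 11.000000, DF = 0.923185, PV = 10.155033
  t = 2.0000: CF_t = 11.000000, DF = 0.898914, PV = 9.888056
  t = 2.5000: CF_t = 11.000000, DF = 0.875282, PV = 9.628097
  t = 3.0000: CF_t = 11.000000, DF = 0.852270, PV = 9.374973
  t = 3.5000: CF_t = 11.000000, DF = 0.829864, PV = 9.128503
  t = 4.0000: CF_t = 11.000000, DF = 0.808047, PV = 8.888514
  t = 4.5000: CF_t = 11.000000, DF = 0.786803, PV = 8.654833
  t = 5.0000: CF_t = 1011.000000, DF = 0.766118, PV = 774.545116
Price P = sum_t PV_t = 861.403152

Answer: Price = 861.4032


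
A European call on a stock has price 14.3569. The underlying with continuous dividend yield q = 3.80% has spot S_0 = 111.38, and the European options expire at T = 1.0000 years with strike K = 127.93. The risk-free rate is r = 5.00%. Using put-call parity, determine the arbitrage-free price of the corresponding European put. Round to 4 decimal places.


Put-call parity: C - P = S_0 * exp(-qT) - K * exp(-rT).
S_0 * exp(-qT) = 111.3800 * 0.96271294 = 107.22696736
K * exp(-rT) = 127.9300 * 0.95122942 = 121.69078028
P = C - S*exp(-qT) + K*exp(-rT)
P = 14.3569 - 107.22696736 + 121.69078028 = 28.8207

Answer: Put price = 28.8207


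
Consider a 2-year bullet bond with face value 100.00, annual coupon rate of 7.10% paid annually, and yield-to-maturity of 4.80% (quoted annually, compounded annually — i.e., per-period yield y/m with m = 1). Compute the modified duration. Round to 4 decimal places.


Answer: Modified duration = 1.8464

Derivation:
Coupon per period c = face * coupon_rate / m = 7.100000
Periods per year m = 1; per-period yield y/m = 0.048000
Number of cashflows N = 2
Cashflows (t years, CF_t, discount factor 1/(1+y/m)^(m*t), PV):
  t = 1.0000: CF_t = 7.100000, DF = 0.954198, PV = 6.774809
  t = 2.0000: CF_t = 107.100000, DF = 0.910495, PV = 97.513985
Price P = sum_t PV_t = 104.288794
First compute Macaulay numerator sum_t t * PV_t:
  t * PV_t at t = 1.0000: 6.774809
  t * PV_t at t = 2.0000: 195.027970
Macaulay duration D = 201.802780 / 104.288794 = 1.935038
Modified duration = D / (1 + y/m) = 1.935038 / (1 + 0.048000) = 1.846410


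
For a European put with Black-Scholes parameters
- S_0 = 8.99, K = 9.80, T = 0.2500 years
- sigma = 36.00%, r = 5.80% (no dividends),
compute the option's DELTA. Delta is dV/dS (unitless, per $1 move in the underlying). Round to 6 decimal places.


Answer: Delta = -0.621233

Derivation:
d1 = -0.3087196511; d2 = -0.4887196511
phi(d1) = 0.3803769879; exp(-qT) = 1.0000000000; exp(-rT) = 0.9856046187
N(-d1) = 0.6212326029
Delta = -exp(-qT) * N(-d1) = -1.0000000000 * 0.6212326029 = -0.621233


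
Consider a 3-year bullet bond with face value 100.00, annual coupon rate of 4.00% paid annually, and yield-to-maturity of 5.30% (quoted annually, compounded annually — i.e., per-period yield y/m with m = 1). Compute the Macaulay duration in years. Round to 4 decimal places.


Coupon per period c = face * coupon_rate / m = 4.000000
Periods per year m = 1; per-period yield y/m = 0.053000
Number of cashflows N = 3
Cashflows (t years, CF_t, discount factor 1/(1+y/m)^(m*t), PV):
  t = 1.0000: CF_t = 4.000000, DF = 0.949668, PV = 3.798670
  t = 2.0000: CF_t = 4.000000, DF = 0.901869, PV = 3.607474
  t = 3.0000: CF_t = 104.000000, DF = 0.856475, PV = 89.073440
Price P = sum_t PV_t = 96.479585
Macaulay numerator sum_t t * PV_t:
  t * PV_t at t = 1.0000: 3.798670
  t * PV_t at t = 2.0000: 7.214949
  t * PV_t at t = 3.0000: 267.220320
Macaulay duration D = (sum_t t * PV_t) / P = 278.233940 / 96.479585 = 2.883863

Answer: Macaulay duration = 2.8839 years


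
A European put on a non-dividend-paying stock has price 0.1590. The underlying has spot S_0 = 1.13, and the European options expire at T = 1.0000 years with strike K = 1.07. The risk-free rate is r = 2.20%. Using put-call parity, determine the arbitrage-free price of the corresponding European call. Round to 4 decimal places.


Answer: Call price = 0.2423

Derivation:
Put-call parity: C - P = S_0 * exp(-qT) - K * exp(-rT).
S_0 * exp(-qT) = 1.1300 * 1.00000000 = 1.13000000
K * exp(-rT) = 1.0700 * 0.97824024 = 1.04671705
C = P + S*exp(-qT) - K*exp(-rT)
C = 0.1590 + 1.13000000 - 1.04671705 = 0.2423


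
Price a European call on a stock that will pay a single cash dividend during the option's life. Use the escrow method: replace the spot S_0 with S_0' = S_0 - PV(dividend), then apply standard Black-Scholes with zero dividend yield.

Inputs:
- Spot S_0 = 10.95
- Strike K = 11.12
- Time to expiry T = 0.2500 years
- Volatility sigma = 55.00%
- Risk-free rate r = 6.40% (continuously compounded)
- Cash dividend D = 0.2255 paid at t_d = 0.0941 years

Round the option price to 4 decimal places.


Answer: Price = 1.0792

Derivation:
PV(D) = D * exp(-r * t_d) = 0.2255 * 0.99399570 = 0.22414603
S_0' = S_0 - PV(D) = 10.9500 - 0.22414603 = 10.72585397
d1 = (ln(S_0'/K) + (r + sigma^2/2)*T) / (sigma*sqrt(T)) = 0.06445199
d2 = d1 - sigma*sqrt(T) = -0.21054801
exp(-rT) = 0.98412732
N(d1) = 0.52569483; N(d2) = 0.41661999
C = S_0' * N(d1) - K * exp(-rT) * N(d2) = 10.72585397 * 0.52569483 - 11.1200 * 0.98412732 * 0.41661999 = 1.0792


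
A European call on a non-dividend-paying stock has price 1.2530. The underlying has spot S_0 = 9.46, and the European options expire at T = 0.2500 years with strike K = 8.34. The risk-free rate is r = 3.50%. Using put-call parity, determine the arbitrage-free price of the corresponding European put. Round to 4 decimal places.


Put-call parity: C - P = S_0 * exp(-qT) - K * exp(-rT).
S_0 * exp(-qT) = 9.4600 * 1.00000000 = 9.46000000
K * exp(-rT) = 8.3400 * 0.99128817 = 8.26734334
P = C - S*exp(-qT) + K*exp(-rT)
P = 1.2530 - 9.46000000 + 8.26734334 = 0.0603

Answer: Put price = 0.0603


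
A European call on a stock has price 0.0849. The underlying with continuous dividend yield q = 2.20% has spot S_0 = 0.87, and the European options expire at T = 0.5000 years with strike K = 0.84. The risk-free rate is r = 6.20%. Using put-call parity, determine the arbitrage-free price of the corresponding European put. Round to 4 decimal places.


Put-call parity: C - P = S_0 * exp(-qT) - K * exp(-rT).
S_0 * exp(-qT) = 0.8700 * 0.98906028 = 0.86048244
K * exp(-rT) = 0.8400 * 0.96947557 = 0.81435948
P = C - S*exp(-qT) + K*exp(-rT)
P = 0.0849 - 0.86048244 + 0.81435948 = 0.0388

Answer: Put price = 0.0388


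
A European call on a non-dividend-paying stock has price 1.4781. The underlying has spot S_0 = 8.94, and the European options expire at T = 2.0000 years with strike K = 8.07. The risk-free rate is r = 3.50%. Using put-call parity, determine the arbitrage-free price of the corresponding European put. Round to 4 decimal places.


Put-call parity: C - P = S_0 * exp(-qT) - K * exp(-rT).
S_0 * exp(-qT) = 8.9400 * 1.00000000 = 8.94000000
K * exp(-rT) = 8.0700 * 0.93239382 = 7.52441813
P = C - S*exp(-qT) + K*exp(-rT)
P = 1.4781 - 8.94000000 + 7.52441813 = 0.0625

Answer: Put price = 0.0625


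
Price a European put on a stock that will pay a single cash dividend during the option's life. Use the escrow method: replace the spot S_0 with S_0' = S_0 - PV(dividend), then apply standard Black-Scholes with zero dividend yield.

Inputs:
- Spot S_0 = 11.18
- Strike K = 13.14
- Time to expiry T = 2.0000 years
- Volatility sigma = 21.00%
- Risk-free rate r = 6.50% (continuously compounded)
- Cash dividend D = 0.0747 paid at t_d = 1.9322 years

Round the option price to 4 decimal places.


PV(D) = D * exp(-r * t_d) = 0.0747 * 0.88197374 = 0.06588344
S_0' = S_0 - PV(D) = 11.1800 - 0.06588344 = 11.11411656
d1 = (ln(S_0'/K) + (r + sigma^2/2)*T) / (sigma*sqrt(T)) = 0.02240872
d2 = d1 - sigma*sqrt(T) = -0.27457613
exp(-rT) = 0.87809543
N(-d1) = 0.49106096; N(-d2) = 0.60817905
P = K * exp(-rT) * N(-d2) - S_0' * N(-d1) = 13.1400 * 0.87809543 * 0.60817905 - 11.11411656 * 0.49106096 = 1.5596

Answer: Price = 1.5596


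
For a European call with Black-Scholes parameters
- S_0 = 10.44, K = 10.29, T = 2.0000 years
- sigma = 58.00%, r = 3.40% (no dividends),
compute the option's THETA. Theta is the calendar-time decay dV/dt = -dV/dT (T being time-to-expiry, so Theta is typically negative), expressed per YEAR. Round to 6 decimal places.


d1 = 0.5106676805; d2 = -0.3095761856
phi(d1) = 0.3501725405; exp(-qT) = 1.0000000000; exp(-rT) = 0.9342604736
Theta = -S*exp(-qT)*phi(d1)*sigma/(2*sqrt(T)) - r*K*exp(-rT)*N(d2) + q*S*exp(-qT)*N(d1)
N(d1) = 0.6952081123; N(d2) = 0.3784416341; sqrt(T) = 1.4142135624
Term 1 = -10.4400 * 1.0000000000 * 0.3501725405 * 0.5800 / (2 * 1.4142135624) = -0.7496621527
Term 2 = -0.0340 * 10.2900 * 0.9342604736 * 0.3784416341 = -0.1236975723
Term 3 = 0 (no dividend yield, q = 0)
Theta = -0.7496621527 + (-0.1236975723) + (0.0000000000) = -0.873360

Answer: Theta = -0.873360


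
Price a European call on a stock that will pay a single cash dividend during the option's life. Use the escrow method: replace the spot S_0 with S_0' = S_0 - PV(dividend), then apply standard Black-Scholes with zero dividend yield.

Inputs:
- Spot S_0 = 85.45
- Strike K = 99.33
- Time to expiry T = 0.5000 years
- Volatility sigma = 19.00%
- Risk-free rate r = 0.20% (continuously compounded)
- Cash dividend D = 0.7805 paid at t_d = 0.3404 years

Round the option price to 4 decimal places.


PV(D) = D * exp(-r * t_d) = 0.7805 * 0.99931943 = 0.77996882
S_0' = S_0 - PV(D) = 85.4500 - 0.77996882 = 84.67003118
d1 = (ln(S_0'/K) + (r + sigma^2/2)*T) / (sigma*sqrt(T)) = -1.11396057
d2 = d1 - sigma*sqrt(T) = -1.24831086
exp(-rT) = 0.99900050
N(d1) = 0.13264805; N(d2) = 0.10595862
C = S_0' * N(d1) - K * exp(-rT) * N(d2) = 84.67003118 * 0.13264805 - 99.3300 * 0.99900050 * 0.10595862 = 0.7170

Answer: Price = 0.7170


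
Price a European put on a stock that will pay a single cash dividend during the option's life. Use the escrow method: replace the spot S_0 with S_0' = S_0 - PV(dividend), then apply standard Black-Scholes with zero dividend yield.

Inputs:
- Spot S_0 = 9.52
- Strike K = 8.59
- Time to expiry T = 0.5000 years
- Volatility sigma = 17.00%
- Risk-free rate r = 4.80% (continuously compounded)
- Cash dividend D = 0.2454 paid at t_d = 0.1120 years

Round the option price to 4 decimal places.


PV(D) = D * exp(-r * t_d) = 0.2454 * 0.99463842 = 0.24408427
S_0' = S_0 - PV(D) = 9.5200 - 0.24408427 = 9.27591573
d1 = (ln(S_0'/K) + (r + sigma^2/2)*T) / (sigma*sqrt(T)) = 0.89883753
d2 = d1 - sigma*sqrt(T) = 0.77862937
exp(-rT) = 0.97628571
N(-d1) = 0.18436960; N(-d2) = 0.21809904
P = K * exp(-rT) * N(-d2) - S_0' * N(-d1) = 8.5900 * 0.97628571 * 0.21809904 - 9.27591573 * 0.18436960 = 0.1188

Answer: Price = 0.1188


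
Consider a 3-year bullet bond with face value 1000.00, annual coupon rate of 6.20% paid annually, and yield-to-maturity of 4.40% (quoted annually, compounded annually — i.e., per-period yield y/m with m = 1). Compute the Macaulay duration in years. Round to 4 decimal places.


Coupon per period c = face * coupon_rate / m = 62.000000
Periods per year m = 1; per-period yield y/m = 0.044000
Number of cashflows N = 3
Cashflows (t years, CF_t, discount factor 1/(1+y/m)^(m*t), PV):
  t = 1.0000: CF_t = 62.000000, DF = 0.957854, PV = 59.386973
  t = 2.0000: CF_t = 62.000000, DF = 0.917485, PV = 56.884074
  t = 3.0000: CF_t = 1062.000000, DF = 0.878817, PV = 933.303771
Price P = sum_t PV_t = 1049.574818
Macaulay numerator sum_t t * PV_t:
  t * PV_t at t = 1.0000: 59.386973
  t * PV_t at t = 2.0000: 113.768148
  t * PV_t at t = 3.0000: 2799.911314
Macaulay duration D = (sum_t t * PV_t) / P = 2973.066435 / 1049.574818 = 2.832639

Answer: Macaulay duration = 2.8326 years


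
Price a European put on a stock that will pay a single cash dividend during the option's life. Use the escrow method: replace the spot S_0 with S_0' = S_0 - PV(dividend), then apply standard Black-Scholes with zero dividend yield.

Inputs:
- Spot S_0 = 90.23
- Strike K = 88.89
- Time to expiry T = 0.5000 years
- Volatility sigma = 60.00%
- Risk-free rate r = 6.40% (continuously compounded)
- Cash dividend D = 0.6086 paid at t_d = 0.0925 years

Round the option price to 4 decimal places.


PV(D) = D * exp(-r * t_d) = 0.6086 * 0.99409749 = 0.60500773
S_0' = S_0 - PV(D) = 90.2300 - 0.60500773 = 89.62499227
d1 = (ln(S_0'/K) + (r + sigma^2/2)*T) / (sigma*sqrt(T)) = 0.30696581
d2 = d1 - sigma*sqrt(T) = -0.11729826
exp(-rT) = 0.96850658
N(-d1) = 0.37943470; N(-d2) = 0.54668815
P = K * exp(-rT) * N(-d2) - S_0' * N(-d1) = 88.8900 * 0.96850658 * 0.54668815 - 89.62499227 * 0.37943470 = 13.0579

Answer: Price = 13.0579


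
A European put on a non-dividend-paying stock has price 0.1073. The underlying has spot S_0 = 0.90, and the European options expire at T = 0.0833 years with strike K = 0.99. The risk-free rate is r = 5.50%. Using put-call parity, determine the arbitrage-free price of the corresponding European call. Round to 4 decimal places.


Put-call parity: C - P = S_0 * exp(-qT) - K * exp(-rT).
S_0 * exp(-qT) = 0.9000 * 1.00000000 = 0.90000000
K * exp(-rT) = 0.9900 * 0.99542898 = 0.98547469
C = P + S*exp(-qT) - K*exp(-rT)
C = 0.1073 + 0.90000000 - 0.98547469 = 0.0218

Answer: Call price = 0.0218


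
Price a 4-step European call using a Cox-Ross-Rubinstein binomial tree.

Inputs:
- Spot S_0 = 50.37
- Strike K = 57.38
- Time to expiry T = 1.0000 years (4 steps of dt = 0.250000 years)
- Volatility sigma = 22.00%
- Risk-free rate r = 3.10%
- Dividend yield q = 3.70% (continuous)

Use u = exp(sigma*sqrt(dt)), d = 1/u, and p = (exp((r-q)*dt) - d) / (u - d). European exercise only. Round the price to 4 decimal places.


Answer: Price = V(0,0) = 2.0771

Derivation:
dt = T/N = 0.250000
u = exp(sigma*sqrt(dt)) = 1.116278; d = 1/u = 0.895834
p = (exp((r-q)*dt) - d) / (u - d) = 0.465728
Discount per step: exp(-r*dt) = 0.992280
Stock lattice S(k, i) with i counting down-moves:
  k=0: S(0,0) = 50.3700
  k=1: S(1,0) = 56.2269; S(1,1) = 45.1232
  k=2: S(2,0) = 62.7649; S(2,1) = 50.3700; S(2,2) = 40.4229
  k=3: S(3,0) = 70.0631; S(3,1) = 56.2269; S(3,2) = 45.1232; S(3,3) = 36.2122
  k=4: S(4,0) = 78.2099; S(4,1) = 62.7649; S(4,2) = 50.3700; S(4,3) = 40.4229; S(4,4) = 32.4401
Terminal payoffs V(N, i) = max(S_T - K, 0):
  V(4,0) = 20.829863; V(4,1) = 5.384885; V(4,2) = 0.000000; V(4,3) = 0.000000; V(4,4) = 0.000000
Backward induction: V(k, i) = exp(-r*dt) * [p * V(k+1, i) + (1-p) * V(k+1, i+1)].
  V(3,0) = exp(-r*dt) * [p*20.829863 + (1-p)*5.384885] = 12.480946
  V(3,1) = exp(-r*dt) * [p*5.384885 + (1-p)*0.000000] = 2.488532
  V(3,2) = exp(-r*dt) * [p*0.000000 + (1-p)*0.000000] = 0.000000
  V(3,3) = exp(-r*dt) * [p*0.000000 + (1-p)*0.000000] = 0.000000
  V(2,0) = exp(-r*dt) * [p*12.480946 + (1-p)*2.488532] = 7.087144
  V(2,1) = exp(-r*dt) * [p*2.488532 + (1-p)*0.000000] = 1.150033
  V(2,2) = exp(-r*dt) * [p*0.000000 + (1-p)*0.000000] = 0.000000
  V(1,0) = exp(-r*dt) * [p*7.087144 + (1-p)*1.150033] = 3.884889
  V(1,1) = exp(-r*dt) * [p*1.150033 + (1-p)*0.000000] = 0.531468
  V(0,0) = exp(-r*dt) * [p*3.884889 + (1-p)*0.531468] = 2.077091


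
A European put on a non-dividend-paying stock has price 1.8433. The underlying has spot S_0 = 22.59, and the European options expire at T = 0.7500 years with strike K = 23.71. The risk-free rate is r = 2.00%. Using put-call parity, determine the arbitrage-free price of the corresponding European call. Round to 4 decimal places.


Put-call parity: C - P = S_0 * exp(-qT) - K * exp(-rT).
S_0 * exp(-qT) = 22.5900 * 1.00000000 = 22.59000000
K * exp(-rT) = 23.7100 * 0.98511194 = 23.35700409
C = P + S*exp(-qT) - K*exp(-rT)
C = 1.8433 + 22.59000000 - 23.35700409 = 1.0763

Answer: Call price = 1.0763


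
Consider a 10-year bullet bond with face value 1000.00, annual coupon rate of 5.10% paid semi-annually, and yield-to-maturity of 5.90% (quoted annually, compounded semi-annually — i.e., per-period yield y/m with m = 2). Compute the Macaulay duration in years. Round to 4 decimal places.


Answer: Macaulay duration = 7.8797 years

Derivation:
Coupon per period c = face * coupon_rate / m = 25.500000
Periods per year m = 2; per-period yield y/m = 0.029500
Number of cashflows N = 20
Cashflows (t years, CF_t, discount factor 1/(1+y/m)^(m*t), PV):
  t = 0.5000: CF_t = 25.500000, DF = 0.971345, PV = 24.769305
  t = 1.0000: CF_t = 25.500000, DF = 0.943512, PV = 24.059549
  t = 1.5000: CF_t = 25.500000, DF = 0.916476, PV = 23.370130
  t = 2.0000: CF_t = 25.500000, DF = 0.890214, PV = 22.700466
  t = 2.5000: CF_t = 25.500000, DF = 0.864706, PV = 22.049991
  t = 3.0000: CF_t = 25.500000, DF = 0.839928, PV = 21.418156
  t = 3.5000: CF_t = 25.500000, DF = 0.815860, PV = 20.804425
  t = 4.0000: CF_t = 25.500000, DF = 0.792482, PV = 20.208281
  t = 4.5000: CF_t = 25.500000, DF = 0.769773, PV = 19.629219
  t = 5.0000: CF_t = 25.500000, DF = 0.747716, PV = 19.066750
  t = 5.5000: CF_t = 25.500000, DF = 0.726290, PV = 18.520398
  t = 6.0000: CF_t = 25.500000, DF = 0.705479, PV = 17.989702
  t = 6.5000: CF_t = 25.500000, DF = 0.685263, PV = 17.474213
  t = 7.0000: CF_t = 25.500000, DF = 0.665627, PV = 16.973495
  t = 7.5000: CF_t = 25.500000, DF = 0.646554, PV = 16.487124
  t = 8.0000: CF_t = 25.500000, DF = 0.628027, PV = 16.014691
  t = 8.5000: CF_t = 25.500000, DF = 0.610031, PV = 15.555795
  t = 9.0000: CF_t = 25.500000, DF = 0.592551, PV = 15.110049
  t = 9.5000: CF_t = 25.500000, DF = 0.575572, PV = 14.677075
  t = 10.0000: CF_t = 1025.500000, DF = 0.559079, PV = 573.335252
Price P = sum_t PV_t = 940.214067
Macaulay numerator sum_t t * PV_t:
  t * PV_t at t = 0.5000: 12.384653
  t * PV_t at t = 1.0000: 24.059549
  t * PV_t at t = 1.5000: 35.055195
  t * PV_t at t = 2.0000: 45.400932
  t * PV_t at t = 2.5000: 55.124979
  t * PV_t at t = 3.0000: 64.254468
  t * PV_t at t = 3.5000: 72.815489
  t * PV_t at t = 4.0000: 80.833124
  t * PV_t at t = 4.5000: 88.331486
  t * PV_t at t = 5.0000: 95.333750
  t * PV_t at t = 5.5000: 101.862190
  t * PV_t at t = 6.0000: 107.938212
  t * PV_t at t = 6.5000: 113.582383
  t * PV_t at t = 7.0000: 118.814462
  t * PV_t at t = 7.5000: 123.653433
  t * PV_t at t = 8.0000: 128.117529
  t * PV_t at t = 8.5000: 132.224258
  t * PV_t at t = 9.0000: 135.990438
  t * PV_t at t = 9.5000: 139.432212
  t * PV_t at t = 10.0000: 5733.352521
Macaulay duration D = (sum_t t * PV_t) / P = 7408.561262 / 940.214067 = 7.879654


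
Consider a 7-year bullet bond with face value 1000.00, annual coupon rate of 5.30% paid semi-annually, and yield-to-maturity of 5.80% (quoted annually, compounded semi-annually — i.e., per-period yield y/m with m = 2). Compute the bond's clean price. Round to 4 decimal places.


Coupon per period c = face * coupon_rate / m = 26.500000
Periods per year m = 2; per-period yield y/m = 0.029000
Number of cashflows N = 14
Cashflows (t years, CF_t, discount factor 1/(1+y/m)^(m*t), PV):
  t = 0.5000: CF_t = 26.500000, DF = 0.971817, PV = 25.753158
  t = 1.0000: CF_t = 26.500000, DF = 0.944429, PV = 25.027365
  t = 1.5000: CF_t = 26.500000, DF = 0.917812, PV = 24.322026
  t = 2.0000: CF_t = 26.500000, DF = 0.891946, PV = 23.636566
  t = 2.5000: CF_t = 26.500000, DF = 0.866808, PV = 22.970423
  t = 3.0000: CF_t = 26.500000, DF = 0.842379, PV = 22.323055
  t = 3.5000: CF_t = 26.500000, DF = 0.818639, PV = 21.693931
  t = 4.0000: CF_t = 26.500000, DF = 0.795567, PV = 21.082537
  t = 4.5000: CF_t = 26.500000, DF = 0.773146, PV = 20.488374
  t = 5.0000: CF_t = 26.500000, DF = 0.751357, PV = 19.910957
  t = 5.5000: CF_t = 26.500000, DF = 0.730182, PV = 19.349812
  t = 6.0000: CF_t = 26.500000, DF = 0.709603, PV = 18.804482
  t = 6.5000: CF_t = 26.500000, DF = 0.689605, PV = 18.274521
  t = 7.0000: CF_t = 1026.500000, DF = 0.670170, PV = 687.929141
Price P = sum_t PV_t = 971.566349

Answer: Price = 971.5663


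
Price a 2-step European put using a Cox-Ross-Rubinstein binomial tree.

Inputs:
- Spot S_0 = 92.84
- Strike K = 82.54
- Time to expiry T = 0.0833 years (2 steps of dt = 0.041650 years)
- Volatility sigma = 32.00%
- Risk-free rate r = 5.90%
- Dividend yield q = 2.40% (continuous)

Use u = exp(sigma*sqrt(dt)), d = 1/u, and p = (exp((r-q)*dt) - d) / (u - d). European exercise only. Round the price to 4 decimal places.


dt = T/N = 0.041650
u = exp(sigma*sqrt(dt)) = 1.067486; d = 1/u = 0.936780
p = (exp((r-q)*dt) - d) / (u - d) = 0.494840
Discount per step: exp(-r*dt) = 0.997546
Stock lattice S(k, i) with i counting down-moves:
  k=0: S(0,0) = 92.8400
  k=1: S(1,0) = 99.1054; S(1,1) = 86.9707
  k=2: S(2,0) = 105.7937; S(2,1) = 92.8400; S(2,2) = 81.4724
Terminal payoffs V(N, i) = max(K - S_T, 0):
  V(2,0) = 0.000000; V(2,1) = 0.000000; V(2,2) = 1.067604
Backward induction: V(k, i) = exp(-r*dt) * [p * V(k+1, i) + (1-p) * V(k+1, i+1)].
  V(1,0) = exp(-r*dt) * [p*0.000000 + (1-p)*0.000000] = 0.000000
  V(1,1) = exp(-r*dt) * [p*0.000000 + (1-p)*1.067604] = 0.537987
  V(0,0) = exp(-r*dt) * [p*0.000000 + (1-p)*0.537987] = 0.271103

Answer: Price = V(0,0) = 0.2711


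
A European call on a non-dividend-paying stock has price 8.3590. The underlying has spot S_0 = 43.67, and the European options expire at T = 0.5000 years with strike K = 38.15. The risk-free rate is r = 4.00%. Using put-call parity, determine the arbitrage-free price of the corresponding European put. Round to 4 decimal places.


Answer: Put price = 2.0836

Derivation:
Put-call parity: C - P = S_0 * exp(-qT) - K * exp(-rT).
S_0 * exp(-qT) = 43.6700 * 1.00000000 = 43.67000000
K * exp(-rT) = 38.1500 * 0.98019867 = 37.39457939
P = C - S*exp(-qT) + K*exp(-rT)
P = 8.3590 - 43.67000000 + 37.39457939 = 2.0836
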